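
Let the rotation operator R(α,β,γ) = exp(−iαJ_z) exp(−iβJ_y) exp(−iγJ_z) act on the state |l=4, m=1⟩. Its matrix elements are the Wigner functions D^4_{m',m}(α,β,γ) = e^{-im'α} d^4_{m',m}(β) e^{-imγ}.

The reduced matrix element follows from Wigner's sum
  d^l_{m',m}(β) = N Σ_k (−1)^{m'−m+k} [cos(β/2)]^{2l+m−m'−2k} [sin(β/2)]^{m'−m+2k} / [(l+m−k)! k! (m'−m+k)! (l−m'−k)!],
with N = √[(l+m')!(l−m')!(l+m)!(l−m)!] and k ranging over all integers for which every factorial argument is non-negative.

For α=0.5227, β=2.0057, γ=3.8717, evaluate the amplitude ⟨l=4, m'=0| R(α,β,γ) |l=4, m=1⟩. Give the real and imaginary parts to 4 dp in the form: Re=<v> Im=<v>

First d^4_{0,1}(β=2.0057), then the phase factors e^{-i(0)α} and e^{-i(1)γ}:
c=cos(2.0057/2)=0.537902, s=sin(2.0057/2)=0.843007; N=√[24·24·120·6]=643.987578
The bounds max(0,m−m')=1 and min(l+m,l−m')=4 give 4 terms
  k=1: (−1)^0·643.9876/(144)·0.5379^7·0.8430^1 = +0.049121
  k=2: (−1)^1·643.9876/(24)·0.5379^5·0.8430^3 = -0.723896
  k=3: (−1)^2·643.9876/(24)·0.5379^3·0.8430^5 = +1.778003
  k=4: (−1)^3·643.9876/(144)·0.5379^1·0.8430^7 = -0.727843
d^4_{0,1}(2.0057) = +0.049121 -0.723896 +1.778003 -0.727843 = +0.375385
Attach z-rotation phases: D = e^{-i(0)(0.5227)}·(+0.375385)·e^{-i(1)(3.8717)} = -0.279701+0.250363i

Re=-0.2797 Im=0.2504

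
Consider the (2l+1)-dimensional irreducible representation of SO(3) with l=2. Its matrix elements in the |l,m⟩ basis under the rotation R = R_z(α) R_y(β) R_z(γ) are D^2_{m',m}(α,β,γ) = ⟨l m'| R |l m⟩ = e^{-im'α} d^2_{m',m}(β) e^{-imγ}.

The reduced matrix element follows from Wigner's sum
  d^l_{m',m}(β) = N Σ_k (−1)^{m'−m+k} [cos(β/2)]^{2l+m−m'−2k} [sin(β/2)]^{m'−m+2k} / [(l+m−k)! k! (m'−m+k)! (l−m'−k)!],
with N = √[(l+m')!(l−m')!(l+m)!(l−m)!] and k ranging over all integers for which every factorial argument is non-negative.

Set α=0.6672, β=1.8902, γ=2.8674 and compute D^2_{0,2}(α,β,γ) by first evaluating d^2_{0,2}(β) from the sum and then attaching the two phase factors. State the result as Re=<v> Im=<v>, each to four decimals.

D^2_{0,2}(0.6672,1.8902,2.8674) = e^{-i·0·0.6672}·d^2_{0,2}(1.8902)·e^{-i·2·2.8674}. Compute d first:
With c≡cos(β/2)=0.585662 and s≡sin(β/2)=0.810556, N=[2·2·24·1]^{1/2}=9.797959
Admissible k: 2..2 (factorial args all ≥0)
  k=2: (−1)^0·9.7980/(4)·0.5857^2·0.8106^2 = +0.551995
d^2_{0,2}(1.8902) = +0.551995
D = (+1.000000+0.000000i)·(+0.551995)·(+0.853367+0.521310i) = +0.471054+0.287760i

Re=0.4711 Im=0.2878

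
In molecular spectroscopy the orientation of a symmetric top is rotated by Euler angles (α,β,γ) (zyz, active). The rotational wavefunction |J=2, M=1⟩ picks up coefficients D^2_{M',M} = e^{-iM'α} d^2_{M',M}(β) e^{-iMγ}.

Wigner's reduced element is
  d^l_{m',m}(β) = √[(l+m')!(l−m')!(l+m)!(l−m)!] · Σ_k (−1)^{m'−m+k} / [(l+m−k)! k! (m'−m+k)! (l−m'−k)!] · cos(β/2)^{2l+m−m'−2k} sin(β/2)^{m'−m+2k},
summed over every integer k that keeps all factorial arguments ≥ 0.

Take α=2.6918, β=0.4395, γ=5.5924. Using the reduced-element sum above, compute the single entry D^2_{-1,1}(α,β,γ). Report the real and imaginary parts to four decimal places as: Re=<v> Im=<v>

Split into d^2_{-1,1}(β=0.4395) × two z-phases.
c=cos(0.4395/2)=0.975952, s=sin(0.4395/2)=0.217986; N=√[1·6·6·1]=6.000000
k: max(0,(1)−(-1))=2 … min(2+(1),2−(-1))=3
  k=2: (−1)^0·6.0000/(2)·0.9760^2·0.2180^2 = +0.135779
  k=3: (−1)^1·6.0000/(6)·0.9760^0·0.2180^4 = -0.002258
d^2_{-1,1}(0.4395) = +0.135779 -0.002258 = +0.133521
D = (-0.900537+0.434779i)·(+0.133521)·(+0.770746+0.637143i) = -0.129663-0.031867i

Re=-0.1297 Im=-0.0319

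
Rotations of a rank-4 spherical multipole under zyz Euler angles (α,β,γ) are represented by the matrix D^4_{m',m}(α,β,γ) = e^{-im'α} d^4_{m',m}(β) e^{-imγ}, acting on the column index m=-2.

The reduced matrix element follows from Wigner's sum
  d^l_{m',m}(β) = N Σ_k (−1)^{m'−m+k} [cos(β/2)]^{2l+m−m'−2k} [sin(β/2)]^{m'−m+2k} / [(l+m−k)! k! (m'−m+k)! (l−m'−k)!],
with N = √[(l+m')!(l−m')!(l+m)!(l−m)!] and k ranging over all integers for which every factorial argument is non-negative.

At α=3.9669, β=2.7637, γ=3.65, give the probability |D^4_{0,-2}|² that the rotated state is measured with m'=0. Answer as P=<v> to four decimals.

P=0.0738

First d^4_{0,-2}(β=2.7637), then the phase factors e^{-i(0)α} and e^{-i(-2)γ}:
Half-angle: c=0.187824, s=0.982203. N=√(24·24·2·720)=910.735966
The bounds max(0,m−m')=0 and min(l+m,l−m')=2 give 3 terms
  k=0: (−1)^2·910.7360/(96)·0.1878^6·0.9822^2 = +0.000402
  k=1: (−1)^3·910.7360/(36)·0.1878^4·0.9822^4 = -0.029302
  k=2: (−1)^4·910.7360/(96)·0.1878^2·0.9822^6 = +0.300490
d^4_{0,-2}(2.7637) = +0.000402 -0.029302 +0.300490 = +0.271590
|D^4_{0,-2}|² = |d^4_{0,-2}(β)|² = (+0.271590)² = 0.073761 (the z-rotation phases have unit modulus)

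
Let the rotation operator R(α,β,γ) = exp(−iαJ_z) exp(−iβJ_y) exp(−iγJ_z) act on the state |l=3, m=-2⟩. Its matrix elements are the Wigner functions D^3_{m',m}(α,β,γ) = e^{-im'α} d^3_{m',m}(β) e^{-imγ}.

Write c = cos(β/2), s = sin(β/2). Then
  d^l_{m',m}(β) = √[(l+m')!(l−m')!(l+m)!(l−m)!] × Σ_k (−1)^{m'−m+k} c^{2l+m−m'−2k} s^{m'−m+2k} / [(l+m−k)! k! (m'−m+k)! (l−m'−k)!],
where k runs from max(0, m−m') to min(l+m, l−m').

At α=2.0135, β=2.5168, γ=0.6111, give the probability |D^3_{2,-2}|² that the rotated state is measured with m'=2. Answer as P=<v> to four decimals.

D^3_{2,-2}(2.0135,2.5168,0.6111) = e^{-i·2·2.0135}·d^3_{2,-2}(2.5168)·e^{-i·-2·0.6111}. Compute d first:
c=cos(2.5168/2)=0.307340, s=sin(2.5168/2)=0.951600; N=√[120·1·1·120]=120.000000
The bounds max(0,m−m')=0 and min(l+m,l−m')=1 give 2 terms
  k=0: (−1)^4·120.0000/(24)·0.3073^2·0.9516^4 = +0.387280
  k=1: (−1)^5·120.0000/(120)·0.3073^0·0.9516^6 = -0.742551
d^3_{2,-2}(2.5168) = +0.387280 -0.742551 = -0.355271
|D^3_{2,-2}|² = |d^3_{2,-2}(β)|² = (-0.355271)² = 0.126217 (the z-rotation phases have unit modulus)

P=0.1262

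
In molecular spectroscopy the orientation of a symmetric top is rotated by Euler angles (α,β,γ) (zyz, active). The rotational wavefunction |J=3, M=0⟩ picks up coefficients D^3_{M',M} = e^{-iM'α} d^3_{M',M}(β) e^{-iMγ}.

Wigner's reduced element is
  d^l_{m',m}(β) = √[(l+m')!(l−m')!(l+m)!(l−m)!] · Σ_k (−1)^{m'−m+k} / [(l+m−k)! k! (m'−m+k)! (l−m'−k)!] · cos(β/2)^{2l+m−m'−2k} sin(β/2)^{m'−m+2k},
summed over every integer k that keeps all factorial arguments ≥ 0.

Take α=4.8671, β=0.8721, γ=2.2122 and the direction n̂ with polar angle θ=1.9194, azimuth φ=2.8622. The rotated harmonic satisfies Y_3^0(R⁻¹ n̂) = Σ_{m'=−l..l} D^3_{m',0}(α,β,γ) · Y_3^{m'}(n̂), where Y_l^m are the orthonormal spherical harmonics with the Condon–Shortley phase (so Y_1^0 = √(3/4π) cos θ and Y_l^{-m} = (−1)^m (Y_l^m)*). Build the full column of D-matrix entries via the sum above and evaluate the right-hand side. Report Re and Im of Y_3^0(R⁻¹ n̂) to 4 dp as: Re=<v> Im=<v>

Need the full column D^3_{m',0} for m'=−3..3 at α=4.8671, β=0.8721, γ=2.2122.
cos(β/2)=0.906427, sin(β/2)=0.422362
d^3_{-3,0}: single k=3 term ⇒ +0.250940;  D = -0.112333+0.224393i
d^3_{-2,0}: k∈[2..3] ⇒ +0.659573 -0.143208 = +0.516365;  D = -0.491842-0.157237i
d^3_{-1,0}: k∈[1..3] ⇒ +0.895241 -0.583131 +0.042204 = +0.354314;  D = +0.054598-0.350082i
d^3_{0,0}: k∈[0..3] ⇒ +0.554622 -1.083788 +0.235315 -0.005677 = -0.299528;  D = -0.299528+0.000000i
d^3_{1,0}: k∈[0..2] ⇒ -0.895241 +0.583131 -0.042204 = -0.354314;  D = -0.054598-0.350082i
d^3_{2,0}: k∈[0..1] ⇒ +0.659573 -0.143208 = +0.516365;  D = -0.491842+0.157237i
d^3_{3,0}: single k=0 term ⇒ -0.250940;  D = +0.112333+0.224393i
Y_3^{m'}(θ=1.9194,φ=2.8622) and Σ D·Y over m':
  (-0.1123+0.2244i)·(-0.2317-0.2575i)  (-0.4918-0.1572i)·(-0.2615-0.1635i)  (+0.0546-0.3501i)·(+0.1216+0.0349i)  (-0.2995+0.0000i)·(+0.3080+0.0000i)  (-0.0546-0.3501i)·(-0.1216+0.0349i)  (-0.4918+0.1572i)·(-0.2615+0.1635i)  (+0.1123+0.2244i)·(+0.2317-0.2575i)
Y_3^0(R⁻¹ n̂) = +0.318840+0.000000i

Re=0.3188 Im=0.0000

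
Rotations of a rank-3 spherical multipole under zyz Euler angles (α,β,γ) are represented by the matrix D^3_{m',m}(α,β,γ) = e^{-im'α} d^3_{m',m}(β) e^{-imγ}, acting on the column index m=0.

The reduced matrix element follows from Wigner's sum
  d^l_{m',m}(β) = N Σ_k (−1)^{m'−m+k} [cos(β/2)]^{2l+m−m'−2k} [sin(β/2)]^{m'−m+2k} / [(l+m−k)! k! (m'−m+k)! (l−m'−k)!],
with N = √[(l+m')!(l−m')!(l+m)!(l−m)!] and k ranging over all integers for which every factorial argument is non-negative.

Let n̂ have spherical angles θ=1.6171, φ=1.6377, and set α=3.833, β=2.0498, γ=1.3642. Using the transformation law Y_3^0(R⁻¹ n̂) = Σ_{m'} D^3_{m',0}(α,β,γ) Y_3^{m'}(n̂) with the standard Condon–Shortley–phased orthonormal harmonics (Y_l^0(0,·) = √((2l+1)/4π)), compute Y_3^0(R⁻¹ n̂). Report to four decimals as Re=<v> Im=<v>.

Re=0.3273 Im=0.0000

Need the full column D^3_{m',0} for m'=−3..3 at α=3.833, β=2.0498, γ=1.3642.
cos(β/2)=0.519184, sin(β/2)=0.854662
d^3_{-3,0}: single k=3 term ⇒ +0.390718;  D = +0.188494-0.342244i
d^3_{-2,0}: k∈[2..3] ⇒ +0.290694 -0.787738 = -0.497044;  D = -0.092886-0.488288i
d^3_{-1,0}: k∈[1..3] ⇒ +0.111685 -0.907947 +0.820134 = +0.023872;  D = -0.018390-0.015221i
d^3_{0,0}: k∈[0..3] ⇒ +0.019585 -0.477659 +1.294386 -0.389733 = +0.446579;  D = +0.446579+0.000000i
d^3_{1,0}: k∈[0..2] ⇒ -0.111685 +0.907947 -0.820134 = -0.023872;  D = +0.018390-0.015221i
d^3_{2,0}: k∈[0..1] ⇒ +0.290694 -0.787738 = -0.497044;  D = -0.092886+0.488288i
d^3_{3,0}: single k=0 term ⇒ -0.390718;  D = -0.188494-0.342244i
Y_3^{m'}(θ=1.6171,φ=1.6377) and Σ D·Y over m':
  (+0.1885-0.3422i)·(+0.0829+0.4075i)  (-0.0929-0.4883i)·(+0.0468-0.0063i)  (-0.0184-0.0152i)·(+0.0214+0.3187i)  (+0.4466+0.0000i)·(+0.0516+0.0000i)  (+0.0184-0.0152i)·(-0.0214+0.3187i)  (-0.0929+0.4883i)·(+0.0468+0.0063i)  (-0.1885-0.3422i)·(-0.0829+0.4075i)
Y_3^0(R⁻¹ n̂) = +0.327344+0.000000i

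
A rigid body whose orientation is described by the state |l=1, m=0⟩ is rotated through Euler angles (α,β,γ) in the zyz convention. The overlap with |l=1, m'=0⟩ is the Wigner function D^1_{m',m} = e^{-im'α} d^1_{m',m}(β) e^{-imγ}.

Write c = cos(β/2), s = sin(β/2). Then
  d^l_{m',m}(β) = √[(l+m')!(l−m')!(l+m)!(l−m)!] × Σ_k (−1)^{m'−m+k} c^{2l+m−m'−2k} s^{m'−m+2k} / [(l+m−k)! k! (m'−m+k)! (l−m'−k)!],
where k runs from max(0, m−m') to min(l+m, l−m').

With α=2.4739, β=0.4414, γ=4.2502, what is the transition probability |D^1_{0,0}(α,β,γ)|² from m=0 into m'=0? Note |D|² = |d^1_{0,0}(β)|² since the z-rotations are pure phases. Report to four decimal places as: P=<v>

P=0.8175

Split into d^1_{0,0}(β=0.4414) × two z-phases.
With c≡cos(β/2)=0.975744 and s≡sin(β/2)=0.218913, N=[1·1·1·1]^{1/2}=1.000000
k∈{0,1} keeps every argument non-negative
  k=0: (−1)^0·1.0000/(1)·0.9757^2·0.2189^0 = +0.952077
  k=1: (−1)^1·1.0000/(1)·0.9757^0·0.2189^2 = -0.047923
d^1_{0,0}(0.4414) = +0.952077 -0.047923 = +0.904154
|D^1_{0,0}|² = |d^1_{0,0}(β)|² = (+0.904154)² = 0.817495 (the z-rotation phases have unit modulus)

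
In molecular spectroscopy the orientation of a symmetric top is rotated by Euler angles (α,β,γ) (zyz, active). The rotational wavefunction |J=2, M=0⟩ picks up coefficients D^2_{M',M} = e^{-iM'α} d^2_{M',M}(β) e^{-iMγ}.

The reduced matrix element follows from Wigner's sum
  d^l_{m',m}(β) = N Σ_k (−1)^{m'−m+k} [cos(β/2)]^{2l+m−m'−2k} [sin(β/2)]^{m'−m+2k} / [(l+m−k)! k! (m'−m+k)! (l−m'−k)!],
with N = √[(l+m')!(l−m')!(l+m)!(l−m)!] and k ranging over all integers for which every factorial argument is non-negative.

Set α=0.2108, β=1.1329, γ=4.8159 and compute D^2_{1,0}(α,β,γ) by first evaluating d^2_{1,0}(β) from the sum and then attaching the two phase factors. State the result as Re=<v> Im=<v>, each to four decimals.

Split into d^2_{1,0}(β=1.1329) × two z-phases.
Half-angle: c=0.843811, s=0.536640. N=√(6·1·2·2)=4.898979
Admissible k: 0..1 (factorial args all ≥0)
  k=0: (−1)^1·4.8990/(2)·0.8438^3·0.5366^1 = -0.789759
  k=1: (−1)^2·4.8990/(2)·0.8438^1·0.5366^3 = +0.319426
d^2_{1,0}(1.1329) = -0.789759 +0.319426 = -0.470333
Attach z-rotation phases: D = e^{-i(1)(0.2108)}·(-0.470333)·e^{-i(0)(4.8159)} = -0.459922+0.098414i

Re=-0.4599 Im=0.0984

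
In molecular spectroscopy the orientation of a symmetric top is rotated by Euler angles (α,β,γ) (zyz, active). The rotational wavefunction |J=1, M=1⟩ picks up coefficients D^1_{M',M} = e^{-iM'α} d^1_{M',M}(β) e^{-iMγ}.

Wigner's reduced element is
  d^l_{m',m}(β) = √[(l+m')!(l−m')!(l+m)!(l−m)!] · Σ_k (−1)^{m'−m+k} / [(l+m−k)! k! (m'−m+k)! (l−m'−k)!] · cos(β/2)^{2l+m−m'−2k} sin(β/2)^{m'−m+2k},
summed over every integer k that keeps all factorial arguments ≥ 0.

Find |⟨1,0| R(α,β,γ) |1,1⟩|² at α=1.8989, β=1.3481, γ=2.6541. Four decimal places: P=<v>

First d^1_{0,1}(β=1.3481), then the phase factors e^{-i(0)α} and e^{-i(1)γ}:
With c≡cos(β/2)=0.781300 and s≡sin(β/2)=0.624155, N=[1·1·2·1]^{1/2}=1.414214
k∈{1} keeps every argument non-negative
  k=1: (−1)^0·1.4142/(1)·0.7813^1·0.6242^1 = +0.689645
d^1_{0,1}(1.3481) = +0.689645
|D^1_{0,1}|² = |d^1_{0,1}(β)|² = (+0.689645)² = 0.475610 (the z-rotation phases have unit modulus)

P=0.4756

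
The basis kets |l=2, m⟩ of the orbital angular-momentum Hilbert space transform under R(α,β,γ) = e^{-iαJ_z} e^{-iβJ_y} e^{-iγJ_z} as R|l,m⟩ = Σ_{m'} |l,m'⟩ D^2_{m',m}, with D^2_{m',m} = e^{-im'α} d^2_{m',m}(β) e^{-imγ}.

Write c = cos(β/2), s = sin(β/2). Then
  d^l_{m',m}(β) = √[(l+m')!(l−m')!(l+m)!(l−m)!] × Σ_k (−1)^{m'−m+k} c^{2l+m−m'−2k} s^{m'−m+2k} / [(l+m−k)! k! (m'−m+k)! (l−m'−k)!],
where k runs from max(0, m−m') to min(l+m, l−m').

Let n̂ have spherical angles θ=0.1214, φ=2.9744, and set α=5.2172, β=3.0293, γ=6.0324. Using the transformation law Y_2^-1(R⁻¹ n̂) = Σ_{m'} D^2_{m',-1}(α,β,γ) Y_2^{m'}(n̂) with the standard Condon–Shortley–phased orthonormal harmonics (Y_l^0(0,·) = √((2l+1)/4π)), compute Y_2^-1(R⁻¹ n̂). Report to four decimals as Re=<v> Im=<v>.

Re=0.0090 Im=-0.0775

Need the full column D^2_{m',-1} for m'=−2..2 at α=5.2172, β=3.0293, γ=6.0324.
cos(β/2)=0.056117, sin(β/2)=0.998424
d^2_{-2,-1}: single k=1 term ⇒ +0.000353;  D = -0.000256-0.000243i
d^2_{-1,-1}: k∈[0..1] ⇒ +0.000010 -0.009418 = -0.009408;  D = -0.002364+0.009106i
d^2_{0,-1}: k∈[0..1] ⇒ -0.000432 +0.136809 = +0.136377;  D = +0.132110-0.033844i
d^2_{1,-1}: k∈[0..1] ⇒ +0.009418 -0.993712 = -0.984294;  D = -0.674953-0.716431i
d^2_{2,-1}: single k=0 term ⇒ -0.111704;  D = +0.034118-0.106366i
Y_2^{m'}(θ=0.1214,φ=2.9744) and Σ D·Y over m':
  (-0.0003-0.0002i)·(+0.0054+0.0019i)  (-0.0024+0.0091i)·(-0.0916-0.0155i)  (+0.1321-0.0338i)·(+0.6169+0.0000i)  (-0.6750-0.7164i)·(+0.0916-0.0155i)  (+0.0341-0.1064i)·(+0.0054-0.0019i)
Y_2^-1(R⁻¹ n̂) = +0.008961-0.077485i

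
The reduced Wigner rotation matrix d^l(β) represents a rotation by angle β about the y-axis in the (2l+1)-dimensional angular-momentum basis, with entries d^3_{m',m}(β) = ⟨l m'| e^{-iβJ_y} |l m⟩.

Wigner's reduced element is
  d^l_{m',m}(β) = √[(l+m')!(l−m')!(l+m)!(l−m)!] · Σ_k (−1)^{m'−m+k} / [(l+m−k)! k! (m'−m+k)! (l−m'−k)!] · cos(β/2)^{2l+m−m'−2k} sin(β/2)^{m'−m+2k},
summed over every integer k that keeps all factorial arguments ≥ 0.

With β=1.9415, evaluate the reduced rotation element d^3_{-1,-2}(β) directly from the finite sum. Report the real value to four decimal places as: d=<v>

d=0.4903

d^3_{-1,-2}(β=1.9415) via Wigner's sum:
c=cos(1.9415/2)=0.564681, s=sin(1.9415/2)=0.825309; N=√[2·24·1·120]=75.894664
Admissible k: 0..1 (factorial args all ≥0)
  k=0: (−1)^1·75.8947/(24)·0.5647^5·0.8253^1 = -0.149841
  k=1: (−1)^2·75.8947/(12)·0.5647^3·0.8253^3 = +0.640161
d^3_{-1,-2}(1.9415) = -0.149841 +0.640161 = +0.490320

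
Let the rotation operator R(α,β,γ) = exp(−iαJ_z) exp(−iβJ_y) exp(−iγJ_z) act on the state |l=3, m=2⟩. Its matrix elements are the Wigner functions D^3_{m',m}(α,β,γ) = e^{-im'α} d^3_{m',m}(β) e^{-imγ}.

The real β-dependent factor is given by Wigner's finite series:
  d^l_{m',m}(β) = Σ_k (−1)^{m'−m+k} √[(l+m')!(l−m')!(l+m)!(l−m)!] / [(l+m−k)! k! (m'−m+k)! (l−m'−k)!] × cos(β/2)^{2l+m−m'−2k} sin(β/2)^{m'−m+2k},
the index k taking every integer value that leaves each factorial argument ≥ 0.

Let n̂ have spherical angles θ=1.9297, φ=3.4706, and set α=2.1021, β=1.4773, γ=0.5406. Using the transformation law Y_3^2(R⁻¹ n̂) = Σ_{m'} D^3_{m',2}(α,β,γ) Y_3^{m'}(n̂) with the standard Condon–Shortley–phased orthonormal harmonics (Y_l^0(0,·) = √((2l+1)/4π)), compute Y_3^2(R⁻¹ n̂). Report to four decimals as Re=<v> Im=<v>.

Need the full column D^3_{m',2} for m'=−3..3 at α=2.1021, β=1.4773, γ=0.5406.
cos(β/2)=0.739378, sin(β/2)=0.673290
d^3_{-3,2}: single k=5 term ⇒ +0.250585;  D = +0.122922-0.218364i
d^3_{-2,2}: k∈[4..5] ⇒ +0.561711 -0.093157 = +0.468554;  D = -0.468473+0.008711i
d^3_{-1,2}: k∈[3..4] ⇒ +0.780256 -0.323503 = +0.456753;  D = +0.238698+0.389418i
d^3_{0,2}: k∈[2..3] ⇒ +0.742048 -0.615323 = +0.126724;  D = +0.059595-0.111837i
d^3_{1,2}: k∈[1..2] ⇒ +0.470474 -0.780256 = -0.309782;  D = +0.309513-0.012916i
d^3_{2,2}: k∈[0..1] ⇒ +0.163380 -0.677394 = -0.514014;  D = -0.278680-0.431911i
d^3_{3,2}: single k=0 term ⇒ -0.364428;  D = -0.163900+0.325491i
Y_3^{m'}(θ=1.9297,φ=3.4706) and Σ D·Y over m':
  (+0.1229-0.2184i)·(-0.1887+0.2857i)  (-0.4685+0.0087i)·(-0.2490+0.1924i)  (+0.2387+0.3894i)·(+0.1097-0.0375i)  (+0.0596-0.1118i)·(+0.3124+0.0000i)  (+0.3095-0.0129i)·(-0.1097-0.0375i)  (-0.2787-0.4319i)·(-0.2490-0.1924i)  (-0.1639+0.3255i)·(+0.1887+0.2857i)
Y_3^2(R⁻¹ n̂) = +0.041434+0.148457i

Re=0.0414 Im=0.1485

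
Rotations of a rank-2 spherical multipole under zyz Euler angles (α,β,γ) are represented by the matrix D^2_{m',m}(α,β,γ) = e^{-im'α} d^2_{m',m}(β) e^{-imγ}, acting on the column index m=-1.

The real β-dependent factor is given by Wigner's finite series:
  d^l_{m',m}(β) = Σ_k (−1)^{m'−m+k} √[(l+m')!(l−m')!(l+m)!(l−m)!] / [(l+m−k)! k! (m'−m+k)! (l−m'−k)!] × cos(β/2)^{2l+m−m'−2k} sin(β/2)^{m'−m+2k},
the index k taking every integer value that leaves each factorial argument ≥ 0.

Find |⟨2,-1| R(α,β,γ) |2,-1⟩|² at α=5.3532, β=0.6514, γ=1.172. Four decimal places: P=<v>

First d^2_{-1,-1}(β=0.6514), then the phase factors e^{-i(-1)α} and e^{-i(-1)γ}:
Half-angle: c=0.947427, s=0.319972. N=√(1·6·1·6)=6.000000
Admissible k: 0..1 (factorial args all ≥0)
  k=0: (−1)^0·6.0000/(6)·0.9474^4·0.3200^0 = +0.805718
  k=1: (−1)^1·6.0000/(2)·0.9474^2·0.3200^2 = -0.275700
d^2_{-1,-1}(0.6514) = +0.805718 -0.275700 = +0.530018
|D^2_{-1,-1}|² = |d^2_{-1,-1}(β)|² = (+0.530018)² = 0.280919 (the z-rotation phases have unit modulus)

P=0.2809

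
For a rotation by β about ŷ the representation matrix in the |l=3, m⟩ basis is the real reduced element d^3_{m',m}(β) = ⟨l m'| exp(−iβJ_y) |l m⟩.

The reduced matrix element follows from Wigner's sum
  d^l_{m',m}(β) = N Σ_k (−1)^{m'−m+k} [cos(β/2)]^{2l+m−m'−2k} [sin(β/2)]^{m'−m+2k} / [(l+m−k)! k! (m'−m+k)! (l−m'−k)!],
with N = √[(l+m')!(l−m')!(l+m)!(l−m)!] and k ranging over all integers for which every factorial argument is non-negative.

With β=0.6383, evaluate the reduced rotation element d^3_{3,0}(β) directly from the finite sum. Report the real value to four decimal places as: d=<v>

d^3_{3,0}(β=0.6383) via Wigner's sum:
Half-angle: c=0.949502, s=0.313760. N=√(720·1·6·6)=160.996894
k∈{0} keeps every argument non-negative
  k=0: (−1)^3·160.9969/(36)·0.9495^3·0.3138^3 = -0.118248
d^3_{3,0}(0.6383) = -0.118248

d=-0.1182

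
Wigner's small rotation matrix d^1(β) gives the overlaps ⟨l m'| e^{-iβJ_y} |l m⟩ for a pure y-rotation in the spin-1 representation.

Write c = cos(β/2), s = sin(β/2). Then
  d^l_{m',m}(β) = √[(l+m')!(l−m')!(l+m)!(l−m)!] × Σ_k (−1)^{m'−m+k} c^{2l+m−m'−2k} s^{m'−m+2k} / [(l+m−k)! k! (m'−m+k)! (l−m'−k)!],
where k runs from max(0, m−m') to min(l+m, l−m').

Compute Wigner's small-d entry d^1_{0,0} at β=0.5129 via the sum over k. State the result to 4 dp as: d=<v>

d=0.8713

d^1_{0,0}(β=0.5129) via Wigner's sum:
Half-angle: c=0.967297, s=0.253648. N=√(1·1·1·1)=1.000000
The bounds max(0,m−m')=0 and min(l+m,l−m')=1 give 2 terms
  k=0: (−1)^0·1.0000/(1)·0.9673^2·0.2536^0 = +0.935663
  k=1: (−1)^1·1.0000/(1)·0.9673^0·0.2536^2 = -0.064337
d^1_{0,0}(0.5129) = +0.935663 -0.064337 = +0.871325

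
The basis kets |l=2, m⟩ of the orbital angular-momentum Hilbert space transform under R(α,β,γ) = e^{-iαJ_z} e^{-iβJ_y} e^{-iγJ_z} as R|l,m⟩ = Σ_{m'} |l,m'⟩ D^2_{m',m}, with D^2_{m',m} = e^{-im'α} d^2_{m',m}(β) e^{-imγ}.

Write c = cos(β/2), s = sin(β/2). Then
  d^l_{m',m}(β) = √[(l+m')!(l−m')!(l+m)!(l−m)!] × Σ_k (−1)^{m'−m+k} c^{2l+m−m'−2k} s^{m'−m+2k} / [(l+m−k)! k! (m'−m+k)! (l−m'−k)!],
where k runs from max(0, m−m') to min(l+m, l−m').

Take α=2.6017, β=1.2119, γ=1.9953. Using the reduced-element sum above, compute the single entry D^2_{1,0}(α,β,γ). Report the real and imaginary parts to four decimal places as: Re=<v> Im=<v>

Re=0.3455 Im=0.2070

First d^2_{1,0}(β=1.2119), then the phase factors e^{-i(1)α} and e^{-i(0)γ}:
c=cos(1.2119/2)=0.821961, s=sin(1.2119/2)=0.569543; N=√[6·1·2·2]=4.898979
k∈{0,1} keeps every argument non-negative
  k=0: (−1)^1·4.8990/(2)·0.8220^3·0.5695^1 = -0.774741
  k=1: (−1)^2·4.8990/(2)·0.8220^1·0.5695^3 = +0.371969
d^2_{1,0}(1.2119) = -0.774741 +0.371969 = -0.402772
D = (-0.857764-0.514044i)·(-0.402772)·(+1.000000+0.000000i) = +0.345483+0.207042i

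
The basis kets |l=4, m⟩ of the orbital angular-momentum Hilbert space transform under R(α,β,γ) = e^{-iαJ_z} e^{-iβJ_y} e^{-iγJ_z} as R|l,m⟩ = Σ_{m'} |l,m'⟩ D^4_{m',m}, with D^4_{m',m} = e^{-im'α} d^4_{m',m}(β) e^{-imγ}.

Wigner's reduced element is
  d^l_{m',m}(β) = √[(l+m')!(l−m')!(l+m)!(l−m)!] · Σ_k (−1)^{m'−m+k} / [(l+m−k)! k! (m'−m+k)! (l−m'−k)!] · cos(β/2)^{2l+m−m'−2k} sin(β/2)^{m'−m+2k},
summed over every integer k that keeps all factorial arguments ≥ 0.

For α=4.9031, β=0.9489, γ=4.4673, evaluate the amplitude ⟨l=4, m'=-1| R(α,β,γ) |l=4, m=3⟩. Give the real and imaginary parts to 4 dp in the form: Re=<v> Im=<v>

Split into d^4_{-1,3}(β=0.9489) × two z-phases.
c=cos(0.9489/2)=0.889544, s=sin(0.9489/2)=0.456849; N=√[6·120·5040·1]=1904.940944
Admissible k: 4..5 (factorial args all ≥0)
  k=4: (−1)^0·1904.9409/(144)·0.8895^4·0.4568^4 = +0.360812
  k=5: (−1)^1·1904.9409/(240)·0.8895^2·0.4568^6 = -0.057101
d^4_{-1,3}(0.9489) = +0.360812 -0.057101 = +0.303711
D = (+0.189557-0.981870i)·(+0.303711)·(+0.670785-0.741652i) = -0.182546-0.242728i

Re=-0.1825 Im=-0.2427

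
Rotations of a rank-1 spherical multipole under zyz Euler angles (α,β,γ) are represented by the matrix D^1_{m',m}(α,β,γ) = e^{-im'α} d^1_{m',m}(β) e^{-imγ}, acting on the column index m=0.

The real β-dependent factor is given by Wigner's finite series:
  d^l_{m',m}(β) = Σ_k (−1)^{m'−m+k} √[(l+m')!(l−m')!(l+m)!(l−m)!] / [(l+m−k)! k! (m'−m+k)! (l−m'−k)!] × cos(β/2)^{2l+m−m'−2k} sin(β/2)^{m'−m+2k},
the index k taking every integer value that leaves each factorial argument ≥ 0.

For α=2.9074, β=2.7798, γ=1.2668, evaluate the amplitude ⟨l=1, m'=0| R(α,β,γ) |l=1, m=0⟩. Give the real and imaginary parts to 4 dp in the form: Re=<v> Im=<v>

Re=-0.9353 Im=0.0000

Split into d^1_{0,0}(β=2.7798) × two z-phases.
With c≡cos(β/2)=0.179911 and s≡sin(β/2)=0.983683, N=[1·1·1·1]^{1/2}=1.000000
The bounds max(0,m−m')=0 and min(l+m,l−m')=1 give 2 terms
  k=0: (−1)^0·1.0000/(1)·0.1799^2·0.9837^0 = +0.032368
  k=1: (−1)^1·1.0000/(1)·0.1799^0·0.9837^2 = -0.967632
d^1_{0,0}(2.7798) = +0.032368 -0.967632 = -0.935264
Phases: e^{-i·(0)·2.9074}=+1.000000+0.000000i, e^{-i·(0)·1.2668}=+1.000000+0.000000i ⇒ D=-0.935264+0.000000i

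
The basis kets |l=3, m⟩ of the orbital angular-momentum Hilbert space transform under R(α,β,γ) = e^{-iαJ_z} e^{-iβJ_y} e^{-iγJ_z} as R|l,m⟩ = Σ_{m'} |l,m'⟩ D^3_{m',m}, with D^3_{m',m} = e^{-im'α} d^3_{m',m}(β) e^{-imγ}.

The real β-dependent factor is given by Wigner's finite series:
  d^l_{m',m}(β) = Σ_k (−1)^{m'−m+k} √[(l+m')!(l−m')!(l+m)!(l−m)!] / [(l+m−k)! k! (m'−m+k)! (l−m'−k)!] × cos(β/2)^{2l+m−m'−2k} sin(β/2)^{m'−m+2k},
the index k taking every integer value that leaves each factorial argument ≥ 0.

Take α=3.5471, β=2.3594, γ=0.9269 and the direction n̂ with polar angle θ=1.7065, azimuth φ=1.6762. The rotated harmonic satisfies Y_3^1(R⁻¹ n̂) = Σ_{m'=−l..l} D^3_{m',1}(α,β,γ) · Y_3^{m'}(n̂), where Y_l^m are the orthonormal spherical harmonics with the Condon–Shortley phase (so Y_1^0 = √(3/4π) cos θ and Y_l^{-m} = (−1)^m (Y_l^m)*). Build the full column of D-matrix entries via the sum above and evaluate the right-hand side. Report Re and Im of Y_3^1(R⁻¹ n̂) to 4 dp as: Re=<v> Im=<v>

Need the full column D^3_{m',1} for m'=−3..3 at α=3.5471, β=2.3594, γ=0.9269.
cos(β/2)=0.381202, sin(β/2)=0.924492
d^3_{-3,1}: single k=4 term ⇒ +0.411120;  D = -0.393997-0.117412i
d^3_{-2,1}: k∈[3..4] ⇒ +0.276825 -0.814086 = -0.537261;  D = -0.533658+0.062121i
d^3_{-1,1}: k∈[2..4] ⇒ +0.108288 -0.849206 +0.624336 = -0.116582;  D = +0.101092-0.058068i
d^3_{0,1}: k∈[1..3] ⇒ +0.025779 -0.454870 +0.891787 = +0.462696;  D = +0.277764-0.370047i
d^3_{1,1}: k∈[0..2] ⇒ +0.003069 -0.144383 +0.636904 = +0.495589;  D = -0.117027+0.481574i
d^3_{2,1}: k∈[0..1] ⇒ -0.023533 +0.276825 = +0.253292;  D = -0.042133-0.249763i
d^3_{3,1}: single k=0 term ⇒ +0.069899;  D = +0.037874+0.058749i
Y_3^{m'}(θ=1.7065,φ=1.6762) and Σ D·Y over m':
  (-0.3940-0.1174i)·(+0.1262+0.3857i)  (-0.5337+0.0621i)·(+0.1327-0.0284i)  (+0.1011-0.0581i)·(+0.0306+0.2893i)  (+0.2778-0.3700i)·(+0.1468+0.0000i)  (-0.1170+0.4816i)·(-0.0306+0.2893i)  (-0.0421-0.2498i)·(+0.1327+0.0284i)  (+0.0379+0.0587i)·(-0.1262+0.3857i)
Y_3^1(R⁻¹ n̂) = -0.174494-0.245996i

Re=-0.1745 Im=-0.2460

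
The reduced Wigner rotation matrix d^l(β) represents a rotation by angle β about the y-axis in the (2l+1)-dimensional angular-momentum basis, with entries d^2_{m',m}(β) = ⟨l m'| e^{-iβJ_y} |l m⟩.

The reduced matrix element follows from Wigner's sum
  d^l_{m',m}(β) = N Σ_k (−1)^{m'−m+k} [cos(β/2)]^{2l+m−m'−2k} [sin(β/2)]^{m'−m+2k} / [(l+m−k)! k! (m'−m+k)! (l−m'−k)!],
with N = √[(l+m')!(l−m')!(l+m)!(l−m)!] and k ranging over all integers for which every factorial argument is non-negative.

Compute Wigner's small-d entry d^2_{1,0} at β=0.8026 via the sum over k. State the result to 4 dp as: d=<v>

d=-0.6120

d^2_{1,0}(β=0.8026) via Wigner's sum:
With c≡cos(β/2)=0.920554 and s≡sin(β/2)=0.390615, N=[6·1·2·2]^{1/2}=4.898979
The bounds max(0,m−m')=0 and min(l+m,l−m')=1 give 2 terms
  k=0: (−1)^1·4.8990/(2)·0.9206^3·0.3906^1 = -0.746402
  k=1: (−1)^2·4.8990/(2)·0.9206^1·0.3906^3 = +0.134392
d^2_{1,0}(0.8026) = -0.746402 +0.134392 = -0.612010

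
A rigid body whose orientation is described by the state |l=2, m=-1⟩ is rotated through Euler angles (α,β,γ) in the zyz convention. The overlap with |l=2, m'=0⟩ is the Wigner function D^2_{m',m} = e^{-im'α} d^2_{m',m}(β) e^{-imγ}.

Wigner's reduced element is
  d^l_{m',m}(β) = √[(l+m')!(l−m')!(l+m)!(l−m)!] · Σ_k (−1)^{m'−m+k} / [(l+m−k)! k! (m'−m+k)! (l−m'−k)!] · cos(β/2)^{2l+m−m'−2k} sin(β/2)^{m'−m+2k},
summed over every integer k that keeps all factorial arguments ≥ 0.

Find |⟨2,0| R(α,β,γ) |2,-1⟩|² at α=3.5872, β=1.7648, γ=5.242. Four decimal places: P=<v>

D^2_{0,-1}(3.5872,1.7648,5.242) = e^{-i·0·3.5872}·d^2_{0,-1}(1.7648)·e^{-i·-1·5.242}. Compute d first:
c=cos(1.7648/2)=0.635300, s=sin(1.7648/2)=0.772266; N=√[2·2·1·6]=4.898979
k∈{0,1} keeps every argument non-negative
  k=0: (−1)^1·4.8990/(2)·0.6353^3·0.7723^1 = -0.485041
  k=1: (−1)^2·4.8990/(2)·0.6353^1·0.7723^3 = +0.716728
d^2_{0,-1}(1.7648) = -0.485041 +0.716728 = +0.231688
|D^2_{0,-1}|² = |d^2_{0,-1}(β)|² = (+0.231688)² = 0.053679 (the z-rotation phases have unit modulus)

P=0.0537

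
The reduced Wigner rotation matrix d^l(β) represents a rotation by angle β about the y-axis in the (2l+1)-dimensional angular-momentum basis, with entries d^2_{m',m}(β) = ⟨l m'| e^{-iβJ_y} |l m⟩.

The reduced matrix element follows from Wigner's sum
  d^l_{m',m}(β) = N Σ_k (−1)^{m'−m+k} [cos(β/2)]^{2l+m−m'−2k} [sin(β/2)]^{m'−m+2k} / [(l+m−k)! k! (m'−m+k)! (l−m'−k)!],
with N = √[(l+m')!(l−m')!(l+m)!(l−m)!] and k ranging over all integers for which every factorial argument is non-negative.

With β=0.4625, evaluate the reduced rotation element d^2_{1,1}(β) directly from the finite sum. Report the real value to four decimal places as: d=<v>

d=0.7484

d^2_{1,1}(β=0.4625) via Wigner's sum:
c=cos(0.4625/2)=0.973381, s=sin(0.4625/2)=0.229194; N=√[6·1·6·1]=6.000000
Admissible k: 0..1 (factorial args all ≥0)
  k=0: (−1)^0·6.0000/(6)·0.9734^4·0.2292^0 = +0.897699
  k=1: (−1)^1·6.0000/(2)·0.9734^2·0.2292^2 = -0.149312
d^2_{1,1}(0.4625) = +0.897699 -0.149312 = +0.748387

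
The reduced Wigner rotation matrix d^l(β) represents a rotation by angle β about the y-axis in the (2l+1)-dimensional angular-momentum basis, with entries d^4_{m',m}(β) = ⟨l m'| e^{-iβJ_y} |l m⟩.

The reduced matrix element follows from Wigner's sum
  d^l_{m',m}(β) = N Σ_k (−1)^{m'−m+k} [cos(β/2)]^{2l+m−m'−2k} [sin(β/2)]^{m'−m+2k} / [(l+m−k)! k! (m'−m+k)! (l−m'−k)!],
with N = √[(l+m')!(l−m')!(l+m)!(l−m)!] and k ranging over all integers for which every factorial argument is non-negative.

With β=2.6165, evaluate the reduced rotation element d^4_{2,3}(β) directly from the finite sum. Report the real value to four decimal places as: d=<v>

d=-0.0116

d^4_{2,3}(β=2.6165) via Wigner's sum:
With c≡cos(β/2)=0.259540 and s≡sin(β/2)=0.965732, N=[720·2·5040·1]^{1/2}=2693.993318
k∈{1,2} keeps every argument non-negative
  k=1: (−1)^0·2693.9933/(720)·0.2595^7·0.9657^1 = +0.000287
  k=2: (−1)^1·2693.9933/(240)·0.2595^5·0.9657^3 = -0.011906
d^4_{2,3}(2.6165) = +0.000287 -0.011906 = -0.011620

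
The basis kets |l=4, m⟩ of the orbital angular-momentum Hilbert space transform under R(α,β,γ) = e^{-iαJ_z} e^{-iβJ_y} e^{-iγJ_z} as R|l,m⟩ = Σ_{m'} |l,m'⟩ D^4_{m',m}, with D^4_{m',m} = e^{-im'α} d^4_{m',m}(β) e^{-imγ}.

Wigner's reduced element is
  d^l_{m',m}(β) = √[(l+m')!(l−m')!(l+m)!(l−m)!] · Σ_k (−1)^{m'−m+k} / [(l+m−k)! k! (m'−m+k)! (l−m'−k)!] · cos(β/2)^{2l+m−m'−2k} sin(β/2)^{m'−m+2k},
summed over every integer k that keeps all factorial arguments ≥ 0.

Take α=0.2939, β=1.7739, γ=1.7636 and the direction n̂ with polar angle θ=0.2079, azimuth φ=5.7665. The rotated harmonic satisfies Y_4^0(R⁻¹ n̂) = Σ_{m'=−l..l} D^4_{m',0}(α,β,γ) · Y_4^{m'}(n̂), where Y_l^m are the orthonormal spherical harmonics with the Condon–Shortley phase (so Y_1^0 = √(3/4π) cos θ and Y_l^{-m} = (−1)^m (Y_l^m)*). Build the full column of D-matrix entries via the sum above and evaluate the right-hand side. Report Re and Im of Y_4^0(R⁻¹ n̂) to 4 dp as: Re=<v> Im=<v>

Re=0.3067 Im=0.0000

Need the full column D^4_{m',0} for m'=−4..4 at α=0.2939, β=1.7739, γ=1.7636.
cos(β/2)=0.631779, sin(β/2)=0.775148
d^4_{-4,0}: single k=4 term ⇒ +0.481227;  D = +0.185267+0.444134i
d^4_{-3,0}: k∈[3..4] ⇒ +0.554683 -0.834996 = -0.280312;  D = -0.178234-0.216351i
d^4_{-2,0}: k∈[2..4] ⇒ +0.362479 -1.455093 +0.821412 = -0.271202;  D = -0.225684-0.150390i
d^4_{-1,0}: k∈[1..4] ⇒ +0.139270 -1.257904 +1.893592 -0.475088 = +0.299870;  D = +0.287012+0.086869i
d^4_{0,0}: k∈[0..4] ⇒ +0.025382 -0.611338 +2.070633 -1.385351 +0.130340 = +0.229666;  D = +0.229666+0.000000i
d^4_{1,0}: k∈[0..3] ⇒ -0.139270 +1.257904 -1.893592 +0.475088 = -0.299870;  D = -0.287012+0.086869i
d^4_{2,0}: k∈[0..2] ⇒ +0.362479 -1.455093 +0.821412 = -0.271202;  D = -0.225684+0.150390i
d^4_{3,0}: k∈[0..1] ⇒ -0.554683 +0.834996 = +0.280312;  D = +0.178234-0.216351i
d^4_{4,0}: single k=0 term ⇒ +0.481227;  D = +0.185267-0.444134i
Y_4^{m'}(θ=0.2079,φ=5.7665) and Σ D·Y over m':
  (+0.1853+0.4441i)·(-0.0004+0.0007i)  (-0.1782-0.2164i)·(+0.0002+0.0108i)  (-0.2257-0.1504i)·(+0.0416+0.0698i)  (+0.2870+0.0869i)·(+0.3075+0.1747i)  (+0.2297+0.0000i)·(+0.6727+0.0000i)  (-0.2870+0.0869i)·(-0.3075+0.1747i)  (-0.2257+0.1504i)·(+0.0416-0.0698i)  (+0.1782-0.2164i)·(-0.0002+0.0108i)  (+0.1853-0.4441i)·(-0.0004-0.0007i)
Y_4^0(R⁻¹ n̂) = +0.306700+0.000000i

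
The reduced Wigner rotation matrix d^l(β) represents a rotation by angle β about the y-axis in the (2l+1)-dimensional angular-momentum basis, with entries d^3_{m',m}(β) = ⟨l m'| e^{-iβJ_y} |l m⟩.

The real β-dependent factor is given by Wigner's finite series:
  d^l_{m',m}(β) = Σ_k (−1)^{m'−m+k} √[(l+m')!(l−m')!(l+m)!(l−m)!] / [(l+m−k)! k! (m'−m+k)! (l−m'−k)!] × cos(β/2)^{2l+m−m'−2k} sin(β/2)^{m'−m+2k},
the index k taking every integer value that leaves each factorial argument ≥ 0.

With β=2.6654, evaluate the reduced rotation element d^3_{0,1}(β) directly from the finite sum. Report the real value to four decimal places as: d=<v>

d=0.5854

d^3_{0,1}(β=2.6654) via Wigner's sum:
With c≡cos(β/2)=0.235853 and s≡sin(β/2)=0.971789, N=[6·6·24·2]^{1/2}=41.569219
The bounds max(0,m−m')=1 and min(l+m,l−m')=3 give 3 terms
  k=1: (−1)^0·41.5692/(12)·0.2359^5·0.9718^1 = +0.002457
  k=2: (−1)^1·41.5692/(4)·0.2359^3·0.9718^3 = -0.125127
  k=3: (−1)^2·41.5692/(12)·0.2359^1·0.9718^5 = +0.708095
d^3_{0,1}(2.6654) = +0.002457 -0.125127 +0.708095 = +0.585424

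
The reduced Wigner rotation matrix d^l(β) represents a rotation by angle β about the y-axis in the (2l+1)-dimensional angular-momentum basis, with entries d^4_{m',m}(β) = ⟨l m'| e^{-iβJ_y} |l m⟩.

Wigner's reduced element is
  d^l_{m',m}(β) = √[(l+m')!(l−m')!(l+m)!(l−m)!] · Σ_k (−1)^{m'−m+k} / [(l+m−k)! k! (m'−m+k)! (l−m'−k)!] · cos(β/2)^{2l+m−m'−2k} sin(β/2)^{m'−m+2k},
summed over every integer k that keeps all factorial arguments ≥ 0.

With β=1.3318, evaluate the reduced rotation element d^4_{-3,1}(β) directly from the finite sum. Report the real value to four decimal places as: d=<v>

d^4_{-3,1}(β=1.3318) via Wigner's sum:
c=cos(1.3318/2)=0.786361, s=sin(1.3318/2)=0.617767; N=√[1·5040·120·6]=1904.940944
k: max(0,(1)−(-3))=4 … min(4+(1),4−(-3))=5
  k=4: (−1)^0·1904.9409/(144)·0.7864^4·0.6178^4 = +0.736726
  k=5: (−1)^1·1904.9409/(240)·0.7864^2·0.6178^6 = -0.272812
d^4_{-3,1}(1.3318) = +0.736726 -0.272812 = +0.463915

d=0.4639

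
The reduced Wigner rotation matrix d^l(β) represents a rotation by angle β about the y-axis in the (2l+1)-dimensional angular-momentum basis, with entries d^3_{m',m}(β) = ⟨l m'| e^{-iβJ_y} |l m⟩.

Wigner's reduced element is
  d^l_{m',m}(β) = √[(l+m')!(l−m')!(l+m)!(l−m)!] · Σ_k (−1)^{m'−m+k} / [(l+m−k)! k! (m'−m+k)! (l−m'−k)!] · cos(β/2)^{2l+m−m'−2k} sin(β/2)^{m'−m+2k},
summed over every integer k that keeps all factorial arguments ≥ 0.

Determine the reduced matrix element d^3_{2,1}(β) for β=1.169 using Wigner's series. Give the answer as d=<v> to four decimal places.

d=-0.0877

d^3_{2,1}(β=1.169) via Wigner's sum:
c=cos(1.169/2)=0.833988, s=sin(1.169/2)=0.551782; N=√[120·1·24·2]=75.894664
The bounds max(0,m−m')=0 and min(l+m,l−m')=1 give 2 terms
  k=0: (−1)^1·75.8947/(24)·0.8340^5·0.5518^1 = -0.703991
  k=1: (−1)^2·75.8947/(12)·0.8340^3·0.5518^3 = +0.616330
d^3_{2,1}(1.169) = -0.703991 +0.616330 = -0.087661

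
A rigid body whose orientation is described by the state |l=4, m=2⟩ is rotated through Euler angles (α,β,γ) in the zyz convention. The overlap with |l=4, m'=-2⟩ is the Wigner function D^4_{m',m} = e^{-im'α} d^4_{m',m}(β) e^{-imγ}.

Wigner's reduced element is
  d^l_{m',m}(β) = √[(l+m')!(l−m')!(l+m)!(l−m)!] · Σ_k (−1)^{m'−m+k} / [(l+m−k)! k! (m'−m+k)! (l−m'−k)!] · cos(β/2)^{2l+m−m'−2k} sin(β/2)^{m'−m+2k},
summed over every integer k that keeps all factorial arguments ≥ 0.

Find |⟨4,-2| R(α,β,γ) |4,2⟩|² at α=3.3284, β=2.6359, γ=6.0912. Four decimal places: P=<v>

First d^4_{-2,2}(β=2.6359), then the phase factors e^{-i(-2)α} and e^{-i(2)γ}:
With c≡cos(β/2)=0.250161 and s≡sin(β/2)=0.968204, N=[2·720·720·2]^{1/2}=1440.000000
k: max(0,(2)−(-2))=4 … min(4+(2),4−(-2))=6
  k=4: (−1)^0·1440.0000/(96)·0.2502^4·0.9682^4 = +0.051622
  k=5: (−1)^1·1440.0000/(120)·0.2502^2·0.9682^6 = -0.618617
  k=6: (−1)^2·1440.0000/(1440)·0.2502^0·0.9682^8 = +0.772211
d^4_{-2,2}(2.6359) = +0.051622 -0.618617 +0.772211 = +0.205216
|D^4_{-2,2}|² = |d^4_{-2,2}(β)|² = (+0.205216)² = 0.042114 (the z-rotation phases have unit modulus)

P=0.0421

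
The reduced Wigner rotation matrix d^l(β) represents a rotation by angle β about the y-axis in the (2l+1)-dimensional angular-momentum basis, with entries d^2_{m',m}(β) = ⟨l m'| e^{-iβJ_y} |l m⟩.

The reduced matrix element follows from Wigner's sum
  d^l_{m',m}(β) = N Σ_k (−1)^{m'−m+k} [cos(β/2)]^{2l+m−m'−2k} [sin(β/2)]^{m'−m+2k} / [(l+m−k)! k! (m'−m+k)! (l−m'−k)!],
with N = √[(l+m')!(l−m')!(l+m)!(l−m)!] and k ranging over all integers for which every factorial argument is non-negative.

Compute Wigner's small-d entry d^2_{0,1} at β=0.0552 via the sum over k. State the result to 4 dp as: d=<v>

d=0.0675

d^2_{0,1}(β=0.0552) via Wigner's sum:
c=cos(0.0552/2)=0.999619, s=sin(0.0552/2)=0.027596; N=√[2·2·6·1]=4.898979
The bounds max(0,m−m')=1 and min(l+m,l−m')=2 give 2 terms
  k=1: (−1)^0·4.8990/(2)·0.9996^3·0.0276^1 = +0.067520
  k=2: (−1)^1·4.8990/(2)·0.9996^1·0.0276^3 = -0.000051
d^2_{0,1}(0.0552) = +0.067520 -0.000051 = +0.067469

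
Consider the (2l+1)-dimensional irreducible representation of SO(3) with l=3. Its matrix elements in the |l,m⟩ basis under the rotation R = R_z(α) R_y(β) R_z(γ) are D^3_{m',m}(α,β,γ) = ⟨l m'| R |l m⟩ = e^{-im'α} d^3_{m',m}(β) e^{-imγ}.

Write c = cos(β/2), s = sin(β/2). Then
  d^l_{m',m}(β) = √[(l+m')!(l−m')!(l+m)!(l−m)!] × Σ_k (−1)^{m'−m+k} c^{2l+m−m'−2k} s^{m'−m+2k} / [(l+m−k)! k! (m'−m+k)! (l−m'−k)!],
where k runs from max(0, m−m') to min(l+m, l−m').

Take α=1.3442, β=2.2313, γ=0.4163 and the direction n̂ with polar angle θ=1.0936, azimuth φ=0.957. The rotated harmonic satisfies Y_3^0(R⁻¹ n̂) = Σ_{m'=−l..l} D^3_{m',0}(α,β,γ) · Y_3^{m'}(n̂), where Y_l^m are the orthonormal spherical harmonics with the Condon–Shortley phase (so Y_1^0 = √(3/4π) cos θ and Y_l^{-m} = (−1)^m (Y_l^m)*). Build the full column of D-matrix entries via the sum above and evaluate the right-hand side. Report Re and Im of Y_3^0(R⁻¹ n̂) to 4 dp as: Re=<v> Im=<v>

Re=-0.3189 Im=0.0000

Need the full column D^3_{m',0} for m'=−3..3 at α=1.3442, β=2.2313, γ=0.4163.
cos(β/2)=0.439594, sin(β/2)=0.898197
d^3_{-3,0}: single k=3 term ⇒ +0.275286;  D = -0.173053-0.214091i
d^3_{-2,0}: k∈[2..3] ⇒ +0.165010 -0.688889 = -0.523880;  D = +0.470996-0.229374i
d^3_{-1,0}: k∈[1..3] ⇒ +0.051076 -0.639707 +0.890224 = +0.301594;  D = +0.067757+0.293884i
d^3_{0,0}: k∈[0..3] ⇒ +0.007216 -0.271139 +1.131961 -0.525084 = +0.342954;  D = +0.342954+0.000000i
d^3_{1,0}: k∈[0..2] ⇒ -0.051076 +0.639707 -0.890224 = -0.301594;  D = -0.067757+0.293884i
d^3_{2,0}: k∈[0..1] ⇒ +0.165010 -0.688889 = -0.523880;  D = +0.470996+0.229374i
d^3_{3,0}: single k=0 term ⇒ -0.275286;  D = +0.173053-0.214091i
Y_3^{m'}(θ=1.0936,φ=0.957) and Σ D·Y over m':
  (-0.1731-0.2141i)·(-0.2818-0.0782i)  (+0.4710-0.2294i)·(-0.1246-0.3488i)  (+0.0678+0.2939i)·(+0.0091-0.0128i)  (+0.3430+0.0000i)·(-0.3334+0.0000i)  (-0.0678+0.2939i)·(-0.0091-0.0128i)  (+0.4710+0.2294i)·(-0.1246+0.3488i)  (+0.1731-0.2141i)·(+0.2818-0.0782i)
Y_3^0(R⁻¹ n̂) = -0.318909+0.000000i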